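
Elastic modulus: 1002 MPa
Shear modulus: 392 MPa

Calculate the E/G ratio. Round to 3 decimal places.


E / G = 1002 / 392 = 2.556

2.556


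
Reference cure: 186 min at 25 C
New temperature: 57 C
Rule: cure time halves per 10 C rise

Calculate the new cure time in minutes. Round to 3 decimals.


factor = 2^((57-25)/10) = 9.1896
t_new = 186 / 9.1896 = 20.240 min

20.240


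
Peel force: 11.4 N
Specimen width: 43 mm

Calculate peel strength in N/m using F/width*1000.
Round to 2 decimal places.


Peel strength = 11.4 / 43 * 1000 = 265.12 N/m

265.12


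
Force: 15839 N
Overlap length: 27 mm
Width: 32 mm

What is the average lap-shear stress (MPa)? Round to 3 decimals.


Average shear stress = F / (overlap * width)
= 15839 / (27 * 32)
= 18.332 MPa

18.332


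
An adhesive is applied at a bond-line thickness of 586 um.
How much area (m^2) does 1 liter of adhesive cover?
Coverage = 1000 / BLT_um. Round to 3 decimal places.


Coverage = 1000 / 586 = 1.706 m^2

1.706


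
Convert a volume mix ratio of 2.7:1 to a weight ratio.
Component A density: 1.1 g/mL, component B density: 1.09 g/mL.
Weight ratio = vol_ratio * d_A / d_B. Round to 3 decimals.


= 2.7 * 1.1 / 1.09 = 2.725

2.725


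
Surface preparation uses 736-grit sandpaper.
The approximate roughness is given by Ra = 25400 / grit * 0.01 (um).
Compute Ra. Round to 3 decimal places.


Ra = 25400 / 736 * 0.01
= 254 / 736
= 0.345 um

0.345


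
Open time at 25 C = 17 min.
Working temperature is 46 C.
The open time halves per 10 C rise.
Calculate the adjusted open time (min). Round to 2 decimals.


factor = 2^((46 - 25) / 10) = 4.2871
ot = 17 / 4.2871 = 3.97 min

3.97


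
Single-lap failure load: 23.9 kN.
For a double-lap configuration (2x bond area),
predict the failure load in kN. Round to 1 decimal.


Failure load = 23.9 * 2 = 47.8 kN

47.8


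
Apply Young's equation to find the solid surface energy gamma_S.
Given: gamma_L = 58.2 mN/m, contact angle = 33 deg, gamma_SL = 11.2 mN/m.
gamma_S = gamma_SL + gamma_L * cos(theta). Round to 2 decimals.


theta_rad = 33 * pi/180 = 0.575959
gamma_S = 11.2 + 58.2 * cos(0.575959)
= 60.01 mN/m

60.01


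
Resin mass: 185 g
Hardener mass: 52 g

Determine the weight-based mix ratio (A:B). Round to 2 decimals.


Ratio = 185 / 52 = 3.56

3.56


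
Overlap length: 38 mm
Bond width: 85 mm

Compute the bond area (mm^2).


Bond area = 38 * 85 = 3230 mm^2

3230


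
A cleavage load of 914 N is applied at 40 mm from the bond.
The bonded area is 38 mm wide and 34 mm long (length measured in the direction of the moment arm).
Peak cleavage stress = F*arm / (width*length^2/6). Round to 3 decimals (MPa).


Moment = 914 * 40 = 36560 N*mm
Section modulus = 38 * 1156 / 6 = 43928 / 6 mm^3
Stress = 36560 / (43928 / 6) = 219360 / 43928
= 4.994 MPa

4.994


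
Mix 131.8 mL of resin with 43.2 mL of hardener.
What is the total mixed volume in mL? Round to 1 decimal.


Total = 131.8 + 43.2 = 175.0 mL

175.0


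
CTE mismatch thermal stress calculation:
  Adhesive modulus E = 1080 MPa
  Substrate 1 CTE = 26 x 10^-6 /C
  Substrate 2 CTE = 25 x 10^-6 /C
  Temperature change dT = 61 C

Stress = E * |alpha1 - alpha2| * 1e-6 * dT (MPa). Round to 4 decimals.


delta_alpha = |26 - 25| = 1 x 10^-6/C
Stress = 1080 * 1e-6 * 61
= 0.0659 MPa

0.0659


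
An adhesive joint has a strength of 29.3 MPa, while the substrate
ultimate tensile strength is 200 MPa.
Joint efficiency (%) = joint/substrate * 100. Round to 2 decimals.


Efficiency = 29.3 / 200 * 100
= 14.65%

14.65


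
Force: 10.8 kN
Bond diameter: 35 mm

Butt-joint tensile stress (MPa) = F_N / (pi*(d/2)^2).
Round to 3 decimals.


F_N = 10.8 * 1000 = 10800.0 N
A = pi*(17.5)^2 = 962.1128 mm^2
stress = 10800.0 / 962.1128 = 11.225 MPa

11.225


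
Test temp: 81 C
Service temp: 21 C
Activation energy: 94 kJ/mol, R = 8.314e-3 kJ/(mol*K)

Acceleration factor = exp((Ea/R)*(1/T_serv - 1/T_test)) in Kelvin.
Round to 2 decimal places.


AF = exp((94/0.008314)*(1/294.15 - 1/354.15))
= 673.16

673.16


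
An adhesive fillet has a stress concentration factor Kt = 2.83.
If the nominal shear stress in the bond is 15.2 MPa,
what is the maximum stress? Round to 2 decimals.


Max stress = 15.2 * 2.83 = 43.02 MPa

43.02


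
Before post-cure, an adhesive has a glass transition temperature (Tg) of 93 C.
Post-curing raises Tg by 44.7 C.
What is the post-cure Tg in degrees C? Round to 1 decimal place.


Tg_post = Tg_base + delta_Tg
= 93 + 44.7
= 137.7 C

137.7


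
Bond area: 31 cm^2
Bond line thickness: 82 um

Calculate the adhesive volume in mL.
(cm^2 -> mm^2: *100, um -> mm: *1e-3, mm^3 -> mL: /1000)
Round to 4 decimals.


V = 31*100 * 82*1e-3 / 1000
= 0.2542 mL

0.2542


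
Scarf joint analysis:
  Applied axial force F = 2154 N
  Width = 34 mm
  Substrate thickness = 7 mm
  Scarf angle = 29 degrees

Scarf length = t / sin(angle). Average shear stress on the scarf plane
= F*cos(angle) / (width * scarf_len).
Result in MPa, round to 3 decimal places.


Scarf length = 7 / sin(29 deg) = 14.4387 mm
cos(29 deg) = 0.874620
Shear = 2154 * 0.874620 / (34 * 14.4387)
= 3.838 MPa

3.838


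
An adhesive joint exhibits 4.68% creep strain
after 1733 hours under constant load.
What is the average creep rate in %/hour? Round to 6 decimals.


Creep rate = strain / time
= 4.68 / 1733
= 0.002701 %/h

0.002701


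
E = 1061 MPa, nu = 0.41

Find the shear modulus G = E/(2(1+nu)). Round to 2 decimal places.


G = 1061 / (2 * 1.41)
= 376.24 MPa

376.24


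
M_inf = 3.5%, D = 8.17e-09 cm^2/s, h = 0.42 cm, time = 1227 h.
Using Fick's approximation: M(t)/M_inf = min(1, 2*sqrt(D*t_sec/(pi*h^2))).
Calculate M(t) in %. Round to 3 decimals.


t = 4417200 s
ratio = min(1, 2*sqrt(8.17e-09*4417200/(pi*0.1764)))
= 0.510376
M(t) = 3.5 * 0.510376 = 1.786%

1.786


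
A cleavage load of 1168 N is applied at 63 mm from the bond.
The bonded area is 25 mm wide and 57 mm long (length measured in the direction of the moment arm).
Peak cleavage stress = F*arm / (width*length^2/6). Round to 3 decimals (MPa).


Moment = 1168 * 63 = 73584 N*mm
Section modulus = 25 * 3249 / 6 = 81225 / 6 mm^3
Stress = 73584 / (81225 / 6) = 441504 / 81225
= 5.436 MPa

5.436


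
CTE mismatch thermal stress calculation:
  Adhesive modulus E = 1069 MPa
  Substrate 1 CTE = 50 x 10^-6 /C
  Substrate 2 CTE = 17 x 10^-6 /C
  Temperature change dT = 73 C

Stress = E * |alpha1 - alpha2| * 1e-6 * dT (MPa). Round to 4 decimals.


delta_alpha = |50 - 17| = 33 x 10^-6/C
Stress = 1069 * 33e-6 * 73
= 2.5752 MPa

2.5752


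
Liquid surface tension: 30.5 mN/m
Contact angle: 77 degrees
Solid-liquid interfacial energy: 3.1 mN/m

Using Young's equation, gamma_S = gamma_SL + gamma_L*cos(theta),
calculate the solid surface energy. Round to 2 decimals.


gamma_S = 3.1 + 30.5 * cos(77)
= 9.96 mN/m

9.96


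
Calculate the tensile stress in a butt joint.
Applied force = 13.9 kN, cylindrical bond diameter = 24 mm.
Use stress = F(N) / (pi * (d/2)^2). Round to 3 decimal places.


A = pi * 12.0^2 = 452.3893 mm^2
sigma = 13900.0 / 452.3893 = 30.726 MPa

30.726


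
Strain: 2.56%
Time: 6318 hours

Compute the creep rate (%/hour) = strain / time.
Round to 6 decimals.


Creep rate = 2.56 / 6318
= 0.000405 %/h

0.000405


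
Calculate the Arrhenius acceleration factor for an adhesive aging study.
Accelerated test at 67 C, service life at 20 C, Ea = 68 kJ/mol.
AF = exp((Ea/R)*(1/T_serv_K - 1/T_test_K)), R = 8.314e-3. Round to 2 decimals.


T_test = 340.15 K, T_serv = 293.15 K
Ea/R = 68 / 0.008314 = 8178.98
AF = exp(8178.98 * (1/293.15 - 1/340.15))
= 47.23

47.23


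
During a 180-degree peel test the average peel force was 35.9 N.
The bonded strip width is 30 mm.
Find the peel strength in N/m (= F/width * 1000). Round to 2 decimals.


Peel strength = F/width * 1000
= 35.9 / 30 * 1000
= 1196.67 N/m

1196.67


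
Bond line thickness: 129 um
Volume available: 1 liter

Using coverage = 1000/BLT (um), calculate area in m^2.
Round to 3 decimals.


1 L = 1e6 mm^3, thickness = 129 um = 0.129 mm
Area = 1e6 / 0.129 mm^2 = (1e6 / 0.129) / 1e6 m^2 = 1000 / 129 m^2
= 7.752 m^2

7.752


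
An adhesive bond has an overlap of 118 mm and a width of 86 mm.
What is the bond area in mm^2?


Bond area = overlap * width
= 118 * 86
= 10148 mm^2

10148


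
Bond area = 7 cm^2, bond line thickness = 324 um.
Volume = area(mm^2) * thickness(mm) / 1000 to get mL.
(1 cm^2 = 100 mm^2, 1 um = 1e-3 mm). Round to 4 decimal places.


area_mm2 = 7 * 100 = 700
blt_mm = 324 * 1e-3 = 0.324
vol_mm3 = 700 * 0.324 = 226.8
vol_mL = 226.8 / 1000 = 0.2268 mL

0.2268


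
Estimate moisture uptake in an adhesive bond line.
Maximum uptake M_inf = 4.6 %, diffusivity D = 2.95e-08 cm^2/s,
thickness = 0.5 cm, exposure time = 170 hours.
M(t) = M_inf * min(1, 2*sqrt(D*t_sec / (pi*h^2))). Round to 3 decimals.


Convert time: 170 h = 612000 s
ratio = min(1, 2*sqrt(2.95e-08*612000/(pi*0.5^2)))
= 0.303230
M(t) = 4.6 * 0.303230 = 1.395%

1.395


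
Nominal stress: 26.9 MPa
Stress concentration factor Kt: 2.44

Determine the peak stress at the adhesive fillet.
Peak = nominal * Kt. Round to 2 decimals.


Peak stress = 26.9 * 2.44
= 65.64 MPa

65.64


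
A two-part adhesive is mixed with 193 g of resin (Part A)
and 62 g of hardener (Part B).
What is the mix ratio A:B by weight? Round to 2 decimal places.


Mix ratio = mass_A / mass_B
= 193 / 62
= 3.11

3.11


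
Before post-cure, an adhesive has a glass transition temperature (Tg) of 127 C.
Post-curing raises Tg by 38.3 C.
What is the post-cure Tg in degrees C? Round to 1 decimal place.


Tg_post = Tg_base + delta_Tg
= 127 + 38.3
= 165.3 C

165.3


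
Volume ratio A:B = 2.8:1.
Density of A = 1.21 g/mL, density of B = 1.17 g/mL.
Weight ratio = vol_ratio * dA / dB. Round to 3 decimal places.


Wt ratio = 2.8 * 1.21 / 1.17
= 2.896

2.896


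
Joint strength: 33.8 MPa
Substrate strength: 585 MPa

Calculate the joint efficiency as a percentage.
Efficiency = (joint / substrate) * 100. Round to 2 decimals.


Efficiency = (33.8 / 585) * 100 = 5.78%

5.78


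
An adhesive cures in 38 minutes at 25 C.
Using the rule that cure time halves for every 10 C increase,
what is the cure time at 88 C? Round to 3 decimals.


Factor = 2^((88 - 25) / 10) = 78.7932
Cure time = 38 / 78.7932
= 0.482 minutes

0.482


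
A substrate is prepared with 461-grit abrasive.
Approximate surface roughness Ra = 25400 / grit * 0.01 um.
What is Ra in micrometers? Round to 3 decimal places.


Ra = 25400 / 461 * 0.01 = 0.551 um

0.551


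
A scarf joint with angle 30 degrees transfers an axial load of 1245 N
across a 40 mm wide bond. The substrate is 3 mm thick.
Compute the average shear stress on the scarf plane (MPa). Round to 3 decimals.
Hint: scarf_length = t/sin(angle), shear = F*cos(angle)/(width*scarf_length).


scarf_length = 3 / sin(30 deg) = 6.0000 mm
cos(30 deg) = 0.866025
shear stress = 1245 * 0.866025 / (40 * 6.0000)
= 4.493 MPa

4.493


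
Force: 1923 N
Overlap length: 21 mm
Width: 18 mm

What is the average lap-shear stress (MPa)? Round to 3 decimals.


Average shear stress = F / (overlap * width)
= 1923 / (21 * 18)
= 5.087 MPa

5.087


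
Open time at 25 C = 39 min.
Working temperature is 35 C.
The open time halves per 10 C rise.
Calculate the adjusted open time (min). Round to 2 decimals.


factor = 2^((35 - 25) / 10) = 2.0000
ot = 39 / 2.0000 = 19.50 min

19.50


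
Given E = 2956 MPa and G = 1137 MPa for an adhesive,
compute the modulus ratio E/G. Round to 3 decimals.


E/G ratio = 2956 / 1137 = 2.600

2.600


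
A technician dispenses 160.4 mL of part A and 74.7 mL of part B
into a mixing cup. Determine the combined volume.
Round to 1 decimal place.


Combined volume = 160.4 + 74.7
= 235.1 mL

235.1


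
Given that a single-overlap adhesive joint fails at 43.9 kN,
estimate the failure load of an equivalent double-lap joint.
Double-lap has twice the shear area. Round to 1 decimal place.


Double-lap factor = 2
Expected load = 43.9 * 2 = 87.8 kN

87.8


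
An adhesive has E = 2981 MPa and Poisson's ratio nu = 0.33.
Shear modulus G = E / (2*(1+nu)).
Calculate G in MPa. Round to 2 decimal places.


G = 2981 / (2*(1+0.33))
= 2981 / 2.66
= 1120.68 MPa

1120.68


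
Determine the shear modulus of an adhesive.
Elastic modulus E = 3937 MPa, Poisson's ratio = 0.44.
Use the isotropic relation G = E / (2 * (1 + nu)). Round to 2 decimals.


G = 3937 / (2*(1+0.44)) = 3937 / 2.88
= 1367.01 MPa

1367.01


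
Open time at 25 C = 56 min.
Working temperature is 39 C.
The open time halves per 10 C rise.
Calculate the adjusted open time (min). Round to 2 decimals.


factor = 2^((39 - 25) / 10) = 2.6390
ot = 56 / 2.6390 = 21.22 min

21.22


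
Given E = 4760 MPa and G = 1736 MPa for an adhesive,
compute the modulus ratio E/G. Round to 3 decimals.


E/G ratio = 4760 / 1736 = 2.742

2.742


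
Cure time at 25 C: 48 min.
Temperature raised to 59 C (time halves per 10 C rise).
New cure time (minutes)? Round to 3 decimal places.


Acceleration factor = 2^(34/10) = 10.5561
New time = 48 / 10.5561 = 4.547 min

4.547


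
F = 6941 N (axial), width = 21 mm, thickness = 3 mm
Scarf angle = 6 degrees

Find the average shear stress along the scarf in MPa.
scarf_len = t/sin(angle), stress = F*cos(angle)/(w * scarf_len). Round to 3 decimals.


scarf_len = 3/sin(6 deg) = 28.7003
cos(6 deg) = 0.994522
stress = 6941*0.994522/(21*28.7003) = 11.453 MPa

11.453


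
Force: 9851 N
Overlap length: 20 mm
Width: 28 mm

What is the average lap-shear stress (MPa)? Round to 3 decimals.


Average shear stress = F / (overlap * width)
= 9851 / (20 * 28)
= 17.591 MPa

17.591


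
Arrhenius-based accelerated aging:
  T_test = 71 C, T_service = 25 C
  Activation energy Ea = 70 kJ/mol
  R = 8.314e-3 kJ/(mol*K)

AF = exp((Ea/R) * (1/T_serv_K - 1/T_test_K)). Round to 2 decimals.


T_test_K = 344.15, T_serv_K = 298.15
AF = exp((70/8.314e-3) * (1/298.15 - 1/344.15))
= 43.58

43.58


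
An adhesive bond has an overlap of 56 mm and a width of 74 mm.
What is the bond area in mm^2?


Bond area = overlap * width
= 56 * 74
= 4144 mm^2

4144


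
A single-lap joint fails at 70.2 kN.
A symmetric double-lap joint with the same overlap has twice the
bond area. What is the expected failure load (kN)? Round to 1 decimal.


Double-lap load = 2 * 70.2 = 140.4 kN

140.4


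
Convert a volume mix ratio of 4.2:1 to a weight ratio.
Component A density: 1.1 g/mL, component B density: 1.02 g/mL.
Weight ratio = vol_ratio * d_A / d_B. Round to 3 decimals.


= 4.2 * 1.1 / 1.02 = 4.529

4.529


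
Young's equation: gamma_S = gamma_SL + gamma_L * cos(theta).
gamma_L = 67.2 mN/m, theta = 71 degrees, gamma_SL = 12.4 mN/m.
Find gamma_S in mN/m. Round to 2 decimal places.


cos(71 deg) = 0.325568
gamma_S = 12.4 + 67.2 * 0.325568
= 34.28 mN/m

34.28


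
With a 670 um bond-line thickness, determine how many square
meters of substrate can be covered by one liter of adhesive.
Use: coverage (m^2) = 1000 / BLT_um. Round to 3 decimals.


Coverage = 1000 / 670 = 1.493 m^2

1.493


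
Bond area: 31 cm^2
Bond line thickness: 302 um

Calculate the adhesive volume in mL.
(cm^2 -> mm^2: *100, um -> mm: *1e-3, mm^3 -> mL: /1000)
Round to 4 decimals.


V = 31*100 * 302*1e-3 / 1000
= 0.9362 mL

0.9362


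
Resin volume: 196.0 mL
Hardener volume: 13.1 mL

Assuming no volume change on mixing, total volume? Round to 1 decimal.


V_total = 196.0 + 13.1 = 209.1 mL

209.1


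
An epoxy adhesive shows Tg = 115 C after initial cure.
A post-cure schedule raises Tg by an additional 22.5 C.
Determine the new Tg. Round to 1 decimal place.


New Tg = 115 + 22.5
= 137.5 C

137.5


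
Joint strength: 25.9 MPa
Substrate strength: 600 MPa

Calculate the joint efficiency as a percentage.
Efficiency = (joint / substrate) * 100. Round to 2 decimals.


Efficiency = (25.9 / 600) * 100 = 4.32%

4.32


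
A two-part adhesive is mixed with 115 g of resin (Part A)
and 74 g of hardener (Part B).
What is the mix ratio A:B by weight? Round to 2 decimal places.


Mix ratio = mass_A / mass_B
= 115 / 74
= 1.55

1.55


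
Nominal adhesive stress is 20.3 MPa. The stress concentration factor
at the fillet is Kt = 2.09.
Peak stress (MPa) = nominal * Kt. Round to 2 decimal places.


Peak = 20.3 * 2.09 = 42.43 MPa

42.43


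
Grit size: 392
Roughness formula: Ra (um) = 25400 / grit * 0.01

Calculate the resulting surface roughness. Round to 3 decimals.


Ra = 25400 / 392 * 0.01
= 0.648 um

0.648


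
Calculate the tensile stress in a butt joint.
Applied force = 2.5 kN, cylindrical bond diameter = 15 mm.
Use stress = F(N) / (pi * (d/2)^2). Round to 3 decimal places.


A = pi * 7.5^2 = 176.7146 mm^2
sigma = 2500.0 / 176.7146 = 14.147 MPa

14.147


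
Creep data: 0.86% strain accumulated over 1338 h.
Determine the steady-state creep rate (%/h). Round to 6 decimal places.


Rate = 0.86 / 1338 = 0.000643 %/h

0.000643


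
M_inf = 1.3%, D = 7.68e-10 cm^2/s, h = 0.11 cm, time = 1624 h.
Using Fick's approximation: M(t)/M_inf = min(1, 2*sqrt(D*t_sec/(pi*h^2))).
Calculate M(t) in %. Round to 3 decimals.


t = 5846400 s
ratio = min(1, 2*sqrt(7.68e-10*5846400/(pi*0.0121)))
= 0.687365
M(t) = 1.3 * 0.687365 = 0.894%

0.894


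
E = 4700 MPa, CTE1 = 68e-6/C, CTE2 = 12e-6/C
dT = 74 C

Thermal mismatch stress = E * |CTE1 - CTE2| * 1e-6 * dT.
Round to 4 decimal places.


= 4700 * 56e-6 * 74
= 19.4768 MPa

19.4768


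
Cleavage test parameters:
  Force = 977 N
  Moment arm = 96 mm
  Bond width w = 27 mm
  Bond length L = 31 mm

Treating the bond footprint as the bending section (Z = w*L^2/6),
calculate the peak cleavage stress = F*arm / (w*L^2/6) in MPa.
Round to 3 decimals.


M = 977 * 96 = 93792 N*mm
Z = 27 * 31^2 / 6 = 25947 / 6 mm^3
sigma = M / Z = 6 * 93792 / 25947 = 562752 / 25947
= 21.689 MPa

21.689


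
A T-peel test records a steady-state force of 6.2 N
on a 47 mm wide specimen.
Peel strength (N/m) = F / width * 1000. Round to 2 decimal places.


Peel strength = 6.2 / 47 * 1000
= 131.91 N/m

131.91


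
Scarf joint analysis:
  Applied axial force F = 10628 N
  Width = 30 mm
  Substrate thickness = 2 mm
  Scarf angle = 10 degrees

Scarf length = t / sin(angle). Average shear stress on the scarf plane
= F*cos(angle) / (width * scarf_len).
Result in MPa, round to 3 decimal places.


Scarf length = 2 / sin(10 deg) = 11.5175 mm
cos(10 deg) = 0.984808
Shear = 10628 * 0.984808 / (30 * 11.5175)
= 30.292 MPa

30.292


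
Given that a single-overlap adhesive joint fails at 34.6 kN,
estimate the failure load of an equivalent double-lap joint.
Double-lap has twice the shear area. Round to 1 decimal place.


Double-lap factor = 2
Expected load = 34.6 * 2 = 69.2 kN

69.2


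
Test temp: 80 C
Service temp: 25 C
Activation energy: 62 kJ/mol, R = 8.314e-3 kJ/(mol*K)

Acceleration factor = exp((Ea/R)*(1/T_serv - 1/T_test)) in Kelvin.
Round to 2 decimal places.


AF = exp((62/0.008314)*(1/298.15 - 1/353.15))
= 49.17

49.17


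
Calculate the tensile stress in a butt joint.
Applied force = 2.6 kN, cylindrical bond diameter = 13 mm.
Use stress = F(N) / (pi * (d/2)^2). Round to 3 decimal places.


A = pi * 6.5^2 = 132.7323 mm^2
sigma = 2600.0 / 132.7323 = 19.588 MPa

19.588


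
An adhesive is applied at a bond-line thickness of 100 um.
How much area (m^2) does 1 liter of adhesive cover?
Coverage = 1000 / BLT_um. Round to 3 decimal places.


Coverage = 1000 / 100 = 10.000 m^2

10.000


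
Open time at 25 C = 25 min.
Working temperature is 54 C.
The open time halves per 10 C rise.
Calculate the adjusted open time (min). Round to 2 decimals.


factor = 2^((54 - 25) / 10) = 7.4643
ot = 25 / 7.4643 = 3.35 min

3.35


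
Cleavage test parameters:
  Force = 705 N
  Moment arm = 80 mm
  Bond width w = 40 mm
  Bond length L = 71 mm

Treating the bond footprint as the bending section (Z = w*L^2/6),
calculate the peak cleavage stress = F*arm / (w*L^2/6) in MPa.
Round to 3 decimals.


M = 705 * 80 = 56400 N*mm
Z = 40 * 71^2 / 6 = 201640 / 6 mm^3
sigma = M / Z = 6 * 56400 / 201640 = 338400 / 201640
= 1.678 MPa

1.678


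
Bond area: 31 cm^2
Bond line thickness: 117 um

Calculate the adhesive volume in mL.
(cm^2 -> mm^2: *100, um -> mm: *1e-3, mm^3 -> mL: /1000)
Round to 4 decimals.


V = 31*100 * 117*1e-3 / 1000
= 0.3627 mL

0.3627


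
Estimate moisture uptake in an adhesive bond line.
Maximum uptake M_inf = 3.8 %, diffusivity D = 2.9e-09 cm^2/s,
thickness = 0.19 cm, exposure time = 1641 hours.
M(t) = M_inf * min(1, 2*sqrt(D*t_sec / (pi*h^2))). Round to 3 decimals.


Convert time: 1641 h = 5907600 s
ratio = min(1, 2*sqrt(2.9e-09*5907600/(pi*0.19^2)))
= 0.777331
M(t) = 3.8 * 0.777331 = 2.954%

2.954


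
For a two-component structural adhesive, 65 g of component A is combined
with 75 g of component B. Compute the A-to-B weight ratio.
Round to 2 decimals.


Weight ratio A:B = 65 / 75
= 0.87

0.87


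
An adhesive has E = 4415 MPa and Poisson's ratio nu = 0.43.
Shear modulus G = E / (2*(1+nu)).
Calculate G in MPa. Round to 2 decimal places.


G = 4415 / (2*(1+0.43))
= 4415 / 2.86
= 1543.71 MPa

1543.71


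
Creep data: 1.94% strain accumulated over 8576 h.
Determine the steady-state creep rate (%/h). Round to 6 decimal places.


Rate = 1.94 / 8576 = 0.000226 %/h

0.000226


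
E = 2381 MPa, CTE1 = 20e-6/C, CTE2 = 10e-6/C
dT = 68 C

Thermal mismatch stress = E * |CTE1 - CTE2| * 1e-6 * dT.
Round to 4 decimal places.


= 2381 * 10e-6 * 68
= 1.6191 MPa

1.6191


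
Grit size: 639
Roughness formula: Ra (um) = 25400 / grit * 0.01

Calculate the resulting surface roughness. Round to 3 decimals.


Ra = 25400 / 639 * 0.01
= 0.397 um

0.397


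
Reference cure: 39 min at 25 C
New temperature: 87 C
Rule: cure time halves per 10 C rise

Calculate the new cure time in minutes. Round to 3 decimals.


factor = 2^((87-25)/10) = 73.5167
t_new = 39 / 73.5167 = 0.530 min

0.530


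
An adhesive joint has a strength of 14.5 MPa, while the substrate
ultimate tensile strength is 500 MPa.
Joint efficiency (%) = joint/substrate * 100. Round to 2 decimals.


Efficiency = 14.5 / 500 * 100
= 2.90%

2.90


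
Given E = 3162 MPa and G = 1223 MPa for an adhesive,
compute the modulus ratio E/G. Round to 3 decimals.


E/G ratio = 3162 / 1223 = 2.585

2.585


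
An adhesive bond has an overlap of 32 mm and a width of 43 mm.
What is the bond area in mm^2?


Bond area = overlap * width
= 32 * 43
= 1376 mm^2

1376


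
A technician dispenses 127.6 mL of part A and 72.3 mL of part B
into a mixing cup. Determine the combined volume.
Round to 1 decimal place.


Combined volume = 127.6 + 72.3
= 199.9 mL

199.9


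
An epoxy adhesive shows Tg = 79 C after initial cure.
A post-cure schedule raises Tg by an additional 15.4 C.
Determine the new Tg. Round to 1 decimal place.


New Tg = 79 + 15.4
= 94.4 C

94.4


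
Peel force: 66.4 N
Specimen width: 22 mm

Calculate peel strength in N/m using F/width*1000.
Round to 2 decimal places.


Peel strength = 66.4 / 22 * 1000 = 3018.18 N/m

3018.18


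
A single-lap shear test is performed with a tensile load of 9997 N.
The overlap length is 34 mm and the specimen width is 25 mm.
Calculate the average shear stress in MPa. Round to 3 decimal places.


Shear stress = F / (overlap * width)
= 9997 / (34 * 25)
= 9997 / 850
= 11.761 MPa

11.761


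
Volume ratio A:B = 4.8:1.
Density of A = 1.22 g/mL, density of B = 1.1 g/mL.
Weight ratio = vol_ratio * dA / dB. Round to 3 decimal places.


Wt ratio = 4.8 * 1.22 / 1.1
= 5.324

5.324


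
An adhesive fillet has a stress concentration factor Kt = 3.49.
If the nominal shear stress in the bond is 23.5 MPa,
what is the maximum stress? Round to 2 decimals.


Max stress = 23.5 * 3.49 = 82.02 MPa

82.02


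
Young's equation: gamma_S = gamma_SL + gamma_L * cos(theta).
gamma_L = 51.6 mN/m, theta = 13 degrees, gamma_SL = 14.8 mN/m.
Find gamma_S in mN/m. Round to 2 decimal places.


cos(13 deg) = 0.974370
gamma_S = 14.8 + 51.6 * 0.974370
= 65.08 mN/m

65.08


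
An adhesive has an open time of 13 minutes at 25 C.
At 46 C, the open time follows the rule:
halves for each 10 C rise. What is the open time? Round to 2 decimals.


Factor = 2^((46-25)/10) = 4.2871
Open time = 13 / 4.2871 = 3.03 min

3.03


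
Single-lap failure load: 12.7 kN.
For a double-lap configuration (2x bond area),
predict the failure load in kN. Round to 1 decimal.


Failure load = 12.7 * 2 = 25.4 kN

25.4


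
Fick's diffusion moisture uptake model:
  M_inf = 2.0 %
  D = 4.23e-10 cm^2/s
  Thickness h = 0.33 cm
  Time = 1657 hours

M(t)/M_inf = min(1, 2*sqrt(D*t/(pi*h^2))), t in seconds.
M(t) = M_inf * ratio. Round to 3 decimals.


t_sec = 1657 * 3600 = 5965200
ratio = 2*sqrt(4.23e-10*5965200/(pi*0.33^2))
= min(1, 0.171761)
= 0.171761
M(t) = 2.0 * 0.171761 = 0.344 %

0.344


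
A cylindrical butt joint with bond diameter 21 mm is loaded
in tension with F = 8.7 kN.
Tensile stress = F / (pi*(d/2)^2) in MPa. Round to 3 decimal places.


Area = pi * (21/2)^2 = 346.3606 mm^2
Stress = 8.7*1000 / 346.3606
= 25.118 MPa

25.118


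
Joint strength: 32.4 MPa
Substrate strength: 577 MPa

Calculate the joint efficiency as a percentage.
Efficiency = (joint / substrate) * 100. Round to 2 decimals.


Efficiency = (32.4 / 577) * 100 = 5.62%

5.62


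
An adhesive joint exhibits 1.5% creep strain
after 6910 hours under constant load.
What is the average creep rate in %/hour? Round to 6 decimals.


Creep rate = strain / time
= 1.5 / 6910
= 0.000217 %/h

0.000217


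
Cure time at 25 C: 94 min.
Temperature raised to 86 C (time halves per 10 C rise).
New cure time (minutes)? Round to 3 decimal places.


Acceleration factor = 2^(61/10) = 68.5935
New time = 94 / 68.5935 = 1.370 min

1.370


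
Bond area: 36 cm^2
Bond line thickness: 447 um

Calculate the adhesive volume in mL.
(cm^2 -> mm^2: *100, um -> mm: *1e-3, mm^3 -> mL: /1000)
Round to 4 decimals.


V = 36*100 * 447*1e-3 / 1000
= 1.6092 mL

1.6092


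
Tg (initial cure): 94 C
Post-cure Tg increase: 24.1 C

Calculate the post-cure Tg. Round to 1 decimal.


Post-cure Tg = 94 + 24.1 = 118.1 C

118.1


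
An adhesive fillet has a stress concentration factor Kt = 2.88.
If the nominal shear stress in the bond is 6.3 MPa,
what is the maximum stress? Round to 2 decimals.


Max stress = 6.3 * 2.88 = 18.14 MPa

18.14


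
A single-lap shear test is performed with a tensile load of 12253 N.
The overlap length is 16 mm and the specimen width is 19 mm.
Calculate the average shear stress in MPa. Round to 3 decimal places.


Shear stress = F / (overlap * width)
= 12253 / (16 * 19)
= 12253 / 304
= 40.306 MPa

40.306


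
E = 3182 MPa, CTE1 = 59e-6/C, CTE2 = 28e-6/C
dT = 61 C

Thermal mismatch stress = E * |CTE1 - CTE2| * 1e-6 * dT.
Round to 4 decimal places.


= 3182 * 31e-6 * 61
= 6.0172 MPa

6.0172


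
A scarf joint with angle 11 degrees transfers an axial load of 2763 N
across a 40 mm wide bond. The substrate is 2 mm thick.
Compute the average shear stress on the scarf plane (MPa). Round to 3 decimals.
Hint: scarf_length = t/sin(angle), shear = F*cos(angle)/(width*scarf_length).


scarf_length = 2 / sin(11 deg) = 10.4817 mm
cos(11 deg) = 0.981627
shear stress = 2763 * 0.981627 / (40 * 10.4817)
= 6.469 MPa

6.469


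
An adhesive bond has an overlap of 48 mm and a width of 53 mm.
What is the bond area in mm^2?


Bond area = overlap * width
= 48 * 53
= 2544 mm^2

2544


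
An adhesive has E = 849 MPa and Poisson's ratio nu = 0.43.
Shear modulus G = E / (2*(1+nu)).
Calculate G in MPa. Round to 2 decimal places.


G = 849 / (2*(1+0.43))
= 849 / 2.86
= 296.85 MPa

296.85


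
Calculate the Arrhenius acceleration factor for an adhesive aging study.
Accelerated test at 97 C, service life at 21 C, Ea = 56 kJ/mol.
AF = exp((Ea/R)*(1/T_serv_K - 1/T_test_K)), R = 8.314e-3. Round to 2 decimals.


T_test = 370.15 K, T_serv = 294.15 K
Ea/R = 56 / 0.008314 = 6735.63
AF = exp(6735.63 * (1/294.15 - 1/370.15))
= 110.12

110.12


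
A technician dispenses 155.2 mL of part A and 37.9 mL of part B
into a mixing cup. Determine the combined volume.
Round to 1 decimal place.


Combined volume = 155.2 + 37.9
= 193.1 mL

193.1


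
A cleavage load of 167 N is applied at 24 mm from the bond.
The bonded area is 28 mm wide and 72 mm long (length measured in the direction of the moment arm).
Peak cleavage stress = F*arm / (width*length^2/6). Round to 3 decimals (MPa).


Moment = 167 * 24 = 4008 N*mm
Section modulus = 28 * 5184 / 6 = 145152 / 6 mm^3
Stress = 4008 / (145152 / 6) = 24048 / 145152
= 0.166 MPa

0.166


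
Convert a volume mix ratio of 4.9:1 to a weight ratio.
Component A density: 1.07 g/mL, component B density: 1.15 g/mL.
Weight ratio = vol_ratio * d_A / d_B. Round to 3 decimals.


= 4.9 * 1.07 / 1.15 = 4.559

4.559


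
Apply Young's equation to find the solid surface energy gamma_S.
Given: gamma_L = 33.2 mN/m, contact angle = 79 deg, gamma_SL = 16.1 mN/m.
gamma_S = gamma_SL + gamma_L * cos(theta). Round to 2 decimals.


theta_rad = 79 * pi/180 = 1.378810
gamma_S = 16.1 + 33.2 * cos(1.378810)
= 22.43 mN/m

22.43


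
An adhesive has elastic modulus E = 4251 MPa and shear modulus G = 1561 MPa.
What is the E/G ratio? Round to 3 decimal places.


E/G = 4251 / 1561 = 2.723

2.723


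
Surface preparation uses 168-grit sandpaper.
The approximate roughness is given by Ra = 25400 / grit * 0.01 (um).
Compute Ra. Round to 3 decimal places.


Ra = 25400 / 168 * 0.01
= 254 / 168
= 1.512 um

1.512


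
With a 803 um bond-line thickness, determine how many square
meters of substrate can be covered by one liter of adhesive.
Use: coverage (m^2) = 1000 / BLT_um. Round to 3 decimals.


Coverage = 1000 / 803 = 1.245 m^2

1.245


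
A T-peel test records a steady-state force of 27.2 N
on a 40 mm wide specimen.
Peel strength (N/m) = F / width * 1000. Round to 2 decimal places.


Peel strength = 27.2 / 40 * 1000
= 680.00 N/m

680.00


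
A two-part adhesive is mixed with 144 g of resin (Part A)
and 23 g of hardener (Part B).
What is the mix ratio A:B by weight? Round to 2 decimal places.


Mix ratio = mass_A / mass_B
= 144 / 23
= 6.26

6.26


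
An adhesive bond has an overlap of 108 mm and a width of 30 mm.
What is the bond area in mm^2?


Bond area = overlap * width
= 108 * 30
= 3240 mm^2

3240


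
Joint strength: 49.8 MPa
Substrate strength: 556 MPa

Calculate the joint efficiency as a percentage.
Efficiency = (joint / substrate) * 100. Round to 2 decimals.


Efficiency = (49.8 / 556) * 100 = 8.96%

8.96


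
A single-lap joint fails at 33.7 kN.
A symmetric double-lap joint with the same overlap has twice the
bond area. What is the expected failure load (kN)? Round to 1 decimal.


Double-lap load = 2 * 33.7 = 67.4 kN

67.4


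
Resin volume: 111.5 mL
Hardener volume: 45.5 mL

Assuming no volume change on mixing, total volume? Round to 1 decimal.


V_total = 111.5 + 45.5 = 157.0 mL

157.0


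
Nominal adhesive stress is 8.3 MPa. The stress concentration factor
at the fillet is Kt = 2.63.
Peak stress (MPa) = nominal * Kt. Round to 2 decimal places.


Peak = 8.3 * 2.63 = 21.83 MPa

21.83


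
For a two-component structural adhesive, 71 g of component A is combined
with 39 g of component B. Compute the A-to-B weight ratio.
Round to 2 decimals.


Weight ratio A:B = 71 / 39
= 1.82

1.82


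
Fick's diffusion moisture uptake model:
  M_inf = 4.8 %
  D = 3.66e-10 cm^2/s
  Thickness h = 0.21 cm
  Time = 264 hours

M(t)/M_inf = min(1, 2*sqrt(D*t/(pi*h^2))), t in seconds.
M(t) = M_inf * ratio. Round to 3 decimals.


t_sec = 264 * 3600 = 950400
ratio = 2*sqrt(3.66e-10*950400/(pi*0.21^2))
= min(1, 0.100214)
= 0.100214
M(t) = 4.8 * 0.100214 = 0.481 %

0.481


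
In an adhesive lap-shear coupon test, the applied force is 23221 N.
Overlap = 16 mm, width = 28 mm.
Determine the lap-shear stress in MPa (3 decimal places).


stress = F / (overlap * width)
= 23221 / (16 * 28)
= 51.833 MPa

51.833


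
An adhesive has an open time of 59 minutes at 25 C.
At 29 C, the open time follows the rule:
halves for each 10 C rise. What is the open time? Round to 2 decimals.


Factor = 2^((29-25)/10) = 1.3195
Open time = 59 / 1.3195 = 44.71 min

44.71


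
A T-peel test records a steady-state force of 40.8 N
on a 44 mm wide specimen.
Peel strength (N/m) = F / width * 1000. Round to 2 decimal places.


Peel strength = 40.8 / 44 * 1000
= 927.27 N/m

927.27


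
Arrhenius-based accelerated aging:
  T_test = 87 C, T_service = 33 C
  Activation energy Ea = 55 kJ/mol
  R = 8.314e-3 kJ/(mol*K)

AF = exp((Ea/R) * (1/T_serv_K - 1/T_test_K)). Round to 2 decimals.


T_test_K = 360.15, T_serv_K = 306.15
AF = exp((55/8.314e-3) * (1/306.15 - 1/360.15))
= 25.53

25.53


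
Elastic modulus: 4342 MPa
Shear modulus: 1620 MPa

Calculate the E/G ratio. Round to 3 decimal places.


E / G = 4342 / 1620 = 2.680

2.680


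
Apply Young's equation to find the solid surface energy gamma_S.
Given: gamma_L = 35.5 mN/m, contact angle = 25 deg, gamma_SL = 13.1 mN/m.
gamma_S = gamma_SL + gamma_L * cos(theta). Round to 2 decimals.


theta_rad = 25 * pi/180 = 0.436332
gamma_S = 13.1 + 35.5 * cos(0.436332)
= 45.27 mN/m

45.27


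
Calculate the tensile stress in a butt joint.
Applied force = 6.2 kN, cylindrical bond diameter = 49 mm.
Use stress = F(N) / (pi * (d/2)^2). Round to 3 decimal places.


A = pi * 24.5^2 = 1885.7410 mm^2
sigma = 6200.0 / 1885.7410 = 3.288 MPa

3.288


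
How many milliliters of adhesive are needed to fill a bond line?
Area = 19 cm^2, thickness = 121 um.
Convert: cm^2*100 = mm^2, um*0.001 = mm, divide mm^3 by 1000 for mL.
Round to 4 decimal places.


= (19 * 100) * (121 * 0.001) / 1000
= 0.2299 mL

0.2299


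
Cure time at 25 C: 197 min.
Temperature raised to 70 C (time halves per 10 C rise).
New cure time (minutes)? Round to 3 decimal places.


Acceleration factor = 2^(45/10) = 22.6274
New time = 197 / 22.6274 = 8.706 min

8.706


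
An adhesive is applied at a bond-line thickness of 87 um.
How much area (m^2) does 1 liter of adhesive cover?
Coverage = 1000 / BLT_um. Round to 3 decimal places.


Coverage = 1000 / 87 = 11.494 m^2

11.494


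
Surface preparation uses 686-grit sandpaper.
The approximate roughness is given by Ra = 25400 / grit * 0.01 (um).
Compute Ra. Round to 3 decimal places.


Ra = 25400 / 686 * 0.01
= 254 / 686
= 0.370 um

0.370


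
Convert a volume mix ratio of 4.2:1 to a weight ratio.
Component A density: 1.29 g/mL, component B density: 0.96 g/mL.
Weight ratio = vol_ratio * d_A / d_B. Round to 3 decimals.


= 4.2 * 1.29 / 0.96 = 5.644

5.644


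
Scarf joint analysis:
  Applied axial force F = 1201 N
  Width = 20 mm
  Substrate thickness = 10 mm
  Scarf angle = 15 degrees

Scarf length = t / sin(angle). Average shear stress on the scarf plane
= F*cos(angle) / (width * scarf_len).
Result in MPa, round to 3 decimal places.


Scarf length = 10 / sin(15 deg) = 38.6370 mm
cos(15 deg) = 0.965926
Shear = 1201 * 0.965926 / (20 * 38.6370)
= 1.501 MPa

1.501


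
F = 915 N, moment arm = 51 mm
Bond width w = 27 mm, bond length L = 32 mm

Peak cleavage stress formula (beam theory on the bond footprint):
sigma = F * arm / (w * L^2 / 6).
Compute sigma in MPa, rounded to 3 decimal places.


sigma = (915 * 51) / (27 * 1024 / 6)
= 46665 * 6 / 27648
= 279990 / 27648
= 10.127 MPa

10.127


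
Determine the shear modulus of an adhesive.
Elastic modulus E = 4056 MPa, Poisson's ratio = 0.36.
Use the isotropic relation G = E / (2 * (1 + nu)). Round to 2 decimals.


G = 4056 / (2*(1+0.36)) = 4056 / 2.72
= 1491.18 MPa

1491.18


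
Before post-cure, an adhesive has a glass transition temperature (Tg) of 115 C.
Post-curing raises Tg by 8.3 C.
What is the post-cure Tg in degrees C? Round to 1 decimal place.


Tg_post = Tg_base + delta_Tg
= 115 + 8.3
= 123.3 C

123.3


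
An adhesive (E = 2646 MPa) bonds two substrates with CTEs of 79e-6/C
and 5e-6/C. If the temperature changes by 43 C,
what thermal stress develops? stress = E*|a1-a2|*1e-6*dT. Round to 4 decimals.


Stress = 2646 * |79 - 5| * 1e-6 * 43
= 8.4196 MPa

8.4196


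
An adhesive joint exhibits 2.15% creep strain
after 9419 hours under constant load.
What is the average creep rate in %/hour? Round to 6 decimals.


Creep rate = strain / time
= 2.15 / 9419
= 0.000228 %/h

0.000228


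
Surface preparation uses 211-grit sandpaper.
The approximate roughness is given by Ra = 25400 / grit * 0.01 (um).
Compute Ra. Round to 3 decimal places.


Ra = 25400 / 211 * 0.01
= 254 / 211
= 1.204 um

1.204


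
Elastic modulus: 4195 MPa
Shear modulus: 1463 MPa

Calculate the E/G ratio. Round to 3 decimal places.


E / G = 4195 / 1463 = 2.867

2.867


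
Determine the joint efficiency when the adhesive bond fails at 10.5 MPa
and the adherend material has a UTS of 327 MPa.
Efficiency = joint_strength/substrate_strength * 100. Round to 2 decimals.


Joint efficiency = 10.5 / 327 * 100
= 3.21%

3.21


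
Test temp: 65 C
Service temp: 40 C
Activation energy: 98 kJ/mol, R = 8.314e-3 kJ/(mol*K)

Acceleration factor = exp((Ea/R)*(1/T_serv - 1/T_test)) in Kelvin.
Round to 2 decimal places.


AF = exp((98/0.008314)*(1/313.15 - 1/338.15))
= 16.17

16.17


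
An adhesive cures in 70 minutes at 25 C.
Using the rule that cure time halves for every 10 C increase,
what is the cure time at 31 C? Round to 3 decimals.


Factor = 2^((31 - 25) / 10) = 1.5157
Cure time = 70 / 1.5157
= 46.183 minutes

46.183


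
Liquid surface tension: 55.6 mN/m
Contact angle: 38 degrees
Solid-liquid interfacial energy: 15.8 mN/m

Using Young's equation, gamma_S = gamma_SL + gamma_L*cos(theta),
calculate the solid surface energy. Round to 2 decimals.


gamma_S = 15.8 + 55.6 * cos(38)
= 59.61 mN/m

59.61


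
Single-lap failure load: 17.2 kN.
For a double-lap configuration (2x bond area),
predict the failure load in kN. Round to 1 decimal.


Failure load = 17.2 * 2 = 34.4 kN

34.4


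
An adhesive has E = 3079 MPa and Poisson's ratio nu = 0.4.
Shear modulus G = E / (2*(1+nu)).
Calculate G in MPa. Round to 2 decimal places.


G = 3079 / (2*(1+0.4))
= 3079 / 2.80
= 1099.64 MPa

1099.64


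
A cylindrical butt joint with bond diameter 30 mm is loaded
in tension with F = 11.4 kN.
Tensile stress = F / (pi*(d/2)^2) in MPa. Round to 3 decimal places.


Area = pi * (30/2)^2 = 706.8583 mm^2
Stress = 11.4*1000 / 706.8583
= 16.128 MPa

16.128


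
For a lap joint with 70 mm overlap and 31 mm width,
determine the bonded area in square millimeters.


Area = 70 * 31 = 2170 mm^2

2170


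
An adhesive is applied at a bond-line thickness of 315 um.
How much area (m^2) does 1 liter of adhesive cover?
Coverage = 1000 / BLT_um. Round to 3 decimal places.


Coverage = 1000 / 315 = 3.175 m^2

3.175


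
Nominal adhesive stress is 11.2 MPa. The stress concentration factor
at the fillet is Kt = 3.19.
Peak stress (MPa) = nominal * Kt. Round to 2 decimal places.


Peak = 11.2 * 3.19 = 35.73 MPa

35.73


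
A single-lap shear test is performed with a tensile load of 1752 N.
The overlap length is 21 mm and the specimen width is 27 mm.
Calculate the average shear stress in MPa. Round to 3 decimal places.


Shear stress = F / (overlap * width)
= 1752 / (21 * 27)
= 1752 / 567
= 3.090 MPa

3.090


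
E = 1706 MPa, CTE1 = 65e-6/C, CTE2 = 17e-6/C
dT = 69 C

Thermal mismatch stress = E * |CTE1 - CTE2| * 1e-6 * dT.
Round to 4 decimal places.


= 1706 * 48e-6 * 69
= 5.6503 MPa

5.6503


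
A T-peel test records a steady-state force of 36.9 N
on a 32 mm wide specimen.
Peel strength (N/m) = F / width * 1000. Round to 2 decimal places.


Peel strength = 36.9 / 32 * 1000
= 1153.13 N/m

1153.13
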